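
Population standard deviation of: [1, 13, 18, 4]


Mean = 36/4 = 9
  (1-9)²=64
  (13-9)²=16
  (18-9)²=81
  (4-9)²=25
Σ(x-μ)² = 186
σ² = 186/4 = 93/2

σ = √(93/2) ≈ 6.8191


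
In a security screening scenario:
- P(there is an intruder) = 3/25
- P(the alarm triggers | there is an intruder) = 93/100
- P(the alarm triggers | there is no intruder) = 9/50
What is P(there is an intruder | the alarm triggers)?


Using Bayes' theorem:
P(A|B) = P(B|A)·P(A) / P(B)

P(the alarm triggers) = 93/100 × 3/25 + 9/50 × 22/25
= 279/2500 + 99/625 = 27/100

P(there is an intruder|the alarm triggers) = (279/2500) / (27/100) = 31/75

P(there is an intruder|the alarm triggers) = 31/75 ≈ 41.33%


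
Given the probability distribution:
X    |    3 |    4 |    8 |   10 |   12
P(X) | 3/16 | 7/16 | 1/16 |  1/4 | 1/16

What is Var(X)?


E[X] = 97/16
E[X²] = 747/16
Var(X) = E[X²] - (E[X])² = 747/16 - 9409/256 = 2543/256

Var(X) = 2543/256 ≈ 9.9336


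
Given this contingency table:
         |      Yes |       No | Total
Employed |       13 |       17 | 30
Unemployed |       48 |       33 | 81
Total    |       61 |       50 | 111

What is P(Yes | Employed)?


P(Yes | Employed) = 13/(13+17) = 13/30

P(Yes|Employed) = 13/30 ≈ 43.33%


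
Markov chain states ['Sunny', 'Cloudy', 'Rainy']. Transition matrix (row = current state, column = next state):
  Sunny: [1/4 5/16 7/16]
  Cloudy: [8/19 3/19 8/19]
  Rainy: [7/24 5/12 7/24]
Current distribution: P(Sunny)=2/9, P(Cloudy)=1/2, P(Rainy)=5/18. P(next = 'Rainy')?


P(next=Rainy) = Σᵢ P(now=i)×P(i→Rainy)
= 2/9×7/16 + 1/2×8/19 + 5/18×7/24
= 7/72 + 4/19 + 35/432 = 3191/8208

P = 3191/8208 ≈ 0.3888


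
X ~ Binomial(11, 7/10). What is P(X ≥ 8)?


P(X ≥ 8) = Σ P(X=i) for i=8..11
P(X=8) = 5136437691/20000000000
P(X=9) = 3995007093/20000000000
P(X=10) = 9321683217/100000000000
P(X=11) = 1977326743/100000000000
Sum = 1423905847/2500000000

P(X ≥ 8) = 1423905847/2500000000 ≈ 56.96%


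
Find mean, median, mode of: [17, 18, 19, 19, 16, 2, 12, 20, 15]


Sorted: [2, 12, 15, 16, 17, 18, 19, 19, 20]
Mean = 138/9 = 46/3
Median = 17
Freq: {17: 1, 18: 1, 19: 2, 16: 1, 2: 1, 12: 1, 20: 1, 15: 1}
Mode: [19]

Mean=46/3, Median=17, Mode=19


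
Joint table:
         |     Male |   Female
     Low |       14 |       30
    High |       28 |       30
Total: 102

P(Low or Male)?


P(Low∨Male) = P(Low) + P(Male) - P(Low∧Male)
= (44 + 42 - 14)/102 = 72/102 = 12/17

P = 12/17 ≈ 70.59%


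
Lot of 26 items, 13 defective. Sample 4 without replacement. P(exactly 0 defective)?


Hypergeometric: C(13,0)×C(13,4)/C(26,4)
= 1×715/14950 = 11/230

P(X=0) = 11/230 ≈ 4.78%


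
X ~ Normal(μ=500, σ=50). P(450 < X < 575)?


z₁=(450-500)/50=-1.0, z₂=(575-500)/50=1.5
P = Φ(1.5) - Φ(-1.0) = 0.933193 - 0.158655 = 0.774538 ≈ 0.7745

P(450 < X < 575) ≈ 0.7745


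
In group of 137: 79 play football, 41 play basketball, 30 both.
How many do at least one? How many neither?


|A∪B| = 79+41-30 = 90
Neither = 137-90 = 47

At least one: 90; Neither: 47


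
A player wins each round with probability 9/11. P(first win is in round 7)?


Geometric: P(X=7) = (1-p)^(k-1)×p = (2/11)^6×9/11 = 576/19487171

P(X=7) = 576/19487171 ≈ 0.00%


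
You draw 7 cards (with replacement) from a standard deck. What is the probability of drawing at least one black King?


P(not a black King) = 50/52 = 25/26
P(none in 7 draws) = (25/26)^7 = 6103515625/8031810176
P(≥1 black King) = 1 - 6103515625/8031810176 = 1928294551/8031810176

P = 1928294551/8031810176 ≈ 24.01%


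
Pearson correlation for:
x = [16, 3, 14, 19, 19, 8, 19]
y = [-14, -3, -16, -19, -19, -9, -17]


n=7, Σx=98, Σy=-97, Σxy=-1574, Σx²=1608, Σy²=1553
r = (7×(-1574) - 98×(-97))/√((7×1608 - 98²)(7×1553 - (-97)²))
= -1512/√(1652×1462) = -1512/√2415224 ≈ -1512/1554.0991 ≈ -0.9729

r ≈ -0.9729


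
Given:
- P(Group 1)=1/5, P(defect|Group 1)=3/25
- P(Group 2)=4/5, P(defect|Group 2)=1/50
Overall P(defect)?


P(B) = Σ P(B|Aᵢ)×P(Aᵢ)
  3/25×1/5 = 3/125
  1/50×4/5 = 2/125
Sum = 1/25

P(defect) = 1/25 ≈ 4.00%


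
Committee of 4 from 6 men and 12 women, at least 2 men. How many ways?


Count by #men:
  2M,2W: C(6,2)×C(12,2)=990
  3M,1W: C(6,3)×C(12,1)=240
  4M,0W: C(6,4)×C(12,0)=15
Total = 1245

1245


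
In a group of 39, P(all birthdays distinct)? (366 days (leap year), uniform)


P(all different) = Π(366-i)/366 for i=0..38
= (366/366)×(365/366)×...×(328/366)
= 0.122510

P ≈ 0.1225 ≈ 12.25%


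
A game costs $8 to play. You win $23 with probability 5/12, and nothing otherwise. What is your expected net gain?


E[gain] = (23-8)×5/12 + (-8)×7/12
= 25/4 - 14/3 = 19/12

Expected net gain = $19/12 ≈ $1.58


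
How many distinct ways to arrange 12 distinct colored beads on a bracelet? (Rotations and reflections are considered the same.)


Free circular arrangements: rotations and reflections both identified.
(n-1)!/2 = 11!/2 = 39916800/2 = 19958400

19958400


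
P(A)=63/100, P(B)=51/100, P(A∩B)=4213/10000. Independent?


P(A)×P(B) = 3213/10000
P(A∩B) = 4213/10000
Not equal → NOT independent

No, not independent


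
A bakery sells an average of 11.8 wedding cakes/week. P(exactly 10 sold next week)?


Poisson(λ=11.8): P(X=10) = e^(-λ)×λ^k/k!
= e^(-11.8) × 11.8^10 / 10!
≈ 7.504557915e-06 × 52338355538 / 3628800 ≈ 0.108239

P(X=10) ≈ 0.108239 ≈ 10.82%


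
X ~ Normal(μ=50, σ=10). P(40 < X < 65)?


z₁=(40-50)/10=-1.0, z₂=(65-50)/10=1.5
P = Φ(1.5) - Φ(-1.0) = 0.933193 - 0.158655 = 0.774538 ≈ 0.7745

P(40 < X < 65) ≈ 0.7745


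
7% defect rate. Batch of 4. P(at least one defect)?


P(all good) = (93/100)^4 = 74805201/100000000
P(≥1 defect) = 25194799/100000000

P = 25194799/100000000 ≈ 25.19%


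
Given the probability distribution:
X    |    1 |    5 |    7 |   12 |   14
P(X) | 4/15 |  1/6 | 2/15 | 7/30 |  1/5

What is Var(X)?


E[X] = 229/30
E[X²] = 2513/30
Var(X) = E[X²] - (E[X])² = 2513/30 - 52441/900 = 22949/900

Var(X) = 22949/900 ≈ 25.4989


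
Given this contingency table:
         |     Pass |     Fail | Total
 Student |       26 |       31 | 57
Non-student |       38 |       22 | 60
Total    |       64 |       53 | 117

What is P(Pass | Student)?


P(Pass | Student) = 26/(26+31) = 26/57

P(Pass|Student) = 26/57 ≈ 45.61%


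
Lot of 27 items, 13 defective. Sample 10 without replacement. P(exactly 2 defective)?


Hypergeometric: C(13,2)×C(14,8)/C(27,10)
= 78×3003/8436285 = 182/6555

P(X=2) = 182/6555 ≈ 2.78%


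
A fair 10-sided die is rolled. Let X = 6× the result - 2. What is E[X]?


E[die] = (1+10)/2 = 11/2
E[X] = 6×11/2 - 2 = 31

E[X] = 31


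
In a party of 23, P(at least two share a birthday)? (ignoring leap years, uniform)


P(all different) = Π(365-i)/365 for i=0..22
= 0.492703
P(match) = 1 - 0.492703 = 0.507297

P ≈ 0.5073 ≈ 50.73%


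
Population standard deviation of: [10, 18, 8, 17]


Mean = 53/4
  (10-53/4)²=169/16
  (18-53/4)²=361/16
  (8-53/4)²=441/16
  (17-53/4)²=225/16
Σ(x-μ)² = 299/4
σ² = (299/4)/4 = 299/16

σ = √(299/16) ≈ 4.3229


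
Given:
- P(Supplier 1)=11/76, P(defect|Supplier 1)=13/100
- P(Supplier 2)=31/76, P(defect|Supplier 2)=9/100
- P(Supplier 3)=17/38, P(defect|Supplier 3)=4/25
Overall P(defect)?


P(B) = Σ P(B|Aᵢ)×P(Aᵢ)
  13/100×11/76 = 143/7600
  9/100×31/76 = 279/7600
  4/25×17/38 = 34/475
Sum = 483/3800

P(defect) = 483/3800 ≈ 12.71%


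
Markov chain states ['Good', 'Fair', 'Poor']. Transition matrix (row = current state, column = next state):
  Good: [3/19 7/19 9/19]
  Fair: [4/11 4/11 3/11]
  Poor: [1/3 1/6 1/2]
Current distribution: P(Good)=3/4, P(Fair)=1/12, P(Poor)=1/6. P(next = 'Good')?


P(next=Good) = Σᵢ P(now=i)×P(i→Good)
= 3/4×3/19 + 1/12×4/11 + 1/6×1/3
= 9/76 + 1/33 + 1/18 = 1537/7524

P = 1537/7524 ≈ 0.2043


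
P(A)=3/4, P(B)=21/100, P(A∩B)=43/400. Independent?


P(A)×P(B) = 63/400
P(A∩B) = 43/400
Not equal → NOT independent

No, not independent


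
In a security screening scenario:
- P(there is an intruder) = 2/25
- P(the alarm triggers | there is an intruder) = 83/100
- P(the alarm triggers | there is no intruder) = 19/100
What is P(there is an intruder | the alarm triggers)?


Using Bayes' theorem:
P(A|B) = P(B|A)·P(A) / P(B)

P(the alarm triggers) = 83/100 × 2/25 + 19/100 × 23/25
= 83/1250 + 437/2500 = 603/2500

P(there is an intruder|the alarm triggers) = (83/1250) / (603/2500) = 166/603

P(there is an intruder|the alarm triggers) = 166/603 ≈ 27.53%


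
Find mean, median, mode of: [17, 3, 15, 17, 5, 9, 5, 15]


Sorted: [3, 5, 5, 9, 15, 15, 17, 17]
Mean = 86/8 = 43/4
Median = 12
Freq: {17: 2, 3: 1, 15: 2, 5: 2, 9: 1}
Mode: [5, 15, 17]

Mean=43/4, Median=12, Mode=[5, 15, 17]


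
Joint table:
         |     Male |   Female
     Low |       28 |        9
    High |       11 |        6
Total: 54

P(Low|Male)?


P(Low|Male) = 28/(28+11) = 28/39

P = 28/39 ≈ 71.79%


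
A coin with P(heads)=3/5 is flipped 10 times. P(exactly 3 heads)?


Binomial: P(X=3) = C(10,3)×p^3×(1-p)^7
= 120 × 27/125 × 128/78125 = 82944/1953125

P(X=3) = 82944/1953125 ≈ 4.25%


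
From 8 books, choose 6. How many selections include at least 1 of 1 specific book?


Complement: C(8,6) - C(7,6) = 28 - 7 = 21

21


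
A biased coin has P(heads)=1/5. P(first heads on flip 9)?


Geometric: P(X=9) = (1-p)^(k-1)×p = (4/5)^8×1/5 = 65536/1953125

P(X=9) = 65536/1953125 ≈ 3.36%


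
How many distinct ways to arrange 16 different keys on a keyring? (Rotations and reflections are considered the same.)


Free circular arrangements: rotations and reflections both identified.
(n-1)!/2 = 15!/2 = 1307674368000/2 = 653837184000

653837184000


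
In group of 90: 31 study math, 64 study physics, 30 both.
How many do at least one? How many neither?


|A∪B| = 31+64-30 = 65
Neither = 90-65 = 25

At least one: 65; Neither: 25


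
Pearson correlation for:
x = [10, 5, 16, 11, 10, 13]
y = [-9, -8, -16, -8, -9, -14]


n=6, Σx=65, Σy=-64, Σxy=-746, Σx²=771, Σy²=742
r = (6×(-746) - 65×(-64))/√((6×771 - 65²)(6×742 - (-64)²))
= -316/√(401×356) = -316/√142756 ≈ -316/377.8306 ≈ -0.8364

r ≈ -0.8364


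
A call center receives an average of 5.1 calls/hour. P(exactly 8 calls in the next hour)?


Poisson(λ=5.1): P(X=8) = e^(-λ)×λ^k/k!
= e^(-5.1) × 5.1^8 / 8!
≈ 0.006096746566 × 457679.445704 / 40320 ≈ 0.069205

P(X=8) ≈ 0.069205 ≈ 6.92%


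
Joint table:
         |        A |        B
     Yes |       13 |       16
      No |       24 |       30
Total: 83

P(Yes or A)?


P(Yes∨A) = P(Yes) + P(A) - P(Yes∧A)
= (29 + 37 - 13)/83 = 53/83

P = 53/83 ≈ 63.86%


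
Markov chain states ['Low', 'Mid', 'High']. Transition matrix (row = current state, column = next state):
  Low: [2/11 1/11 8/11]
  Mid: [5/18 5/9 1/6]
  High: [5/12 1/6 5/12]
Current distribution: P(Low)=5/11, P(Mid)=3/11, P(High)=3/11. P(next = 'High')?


P(next=High) = Σᵢ P(now=i)×P(i→High)
= 5/11×8/11 + 3/11×1/6 + 3/11×5/12
= 40/121 + 1/22 + 5/44 = 237/484

P = 237/484 ≈ 0.4897


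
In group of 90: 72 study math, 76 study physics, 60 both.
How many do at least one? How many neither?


|A∪B| = 72+76-60 = 88
Neither = 90-88 = 2

At least one: 88; Neither: 2


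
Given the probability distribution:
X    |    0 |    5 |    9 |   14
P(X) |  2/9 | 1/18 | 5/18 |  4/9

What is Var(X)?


E[X] = 9
E[X²] = 111
Var(X) = E[X²] - (E[X])² = 111 - 81 = 30

Var(X) = 30 ≈ 30.0000


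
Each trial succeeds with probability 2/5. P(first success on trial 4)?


Geometric: P(X=4) = (1-p)^(k-1)×p = (3/5)^3×2/5 = 54/625

P(X=4) = 54/625 ≈ 8.64%


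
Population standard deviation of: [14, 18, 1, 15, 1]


Mean = 49/5
  (14-49/5)²=441/25
  (18-49/5)²=1681/25
  (1-49/5)²=1936/25
  (15-49/5)²=676/25
  (1-49/5)²=1936/25
Σ(x-μ)² = 1334/5
σ² = (1334/5)/5 = 1334/25

σ = √(1334/25) ≈ 7.3048


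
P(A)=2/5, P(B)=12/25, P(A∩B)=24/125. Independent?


P(A)×P(B) = 24/125
P(A∩B) = 24/125
Equal ✓ → Independent

Yes, independent


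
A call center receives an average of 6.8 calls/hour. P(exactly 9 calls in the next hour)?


Poisson(λ=6.8): P(X=9) = e^(-λ)×λ^k/k!
= e^(-6.8) × 6.8^9 / 9!
≈ 0.001113775148 × 31087100.2964 / 362880 ≈ 0.095415

P(X=9) ≈ 0.095415 ≈ 9.54%


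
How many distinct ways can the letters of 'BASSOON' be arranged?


Letters: 7, freq: {'B': 1, 'A': 1, 'S': 2, 'O': 2, 'N': 1}
7!/(1!×1!×2!×2!×1!) = 5040/4 = 1260

1260


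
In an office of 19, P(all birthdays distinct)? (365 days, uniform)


P(all different) = Π(365-i)/365 for i=0..18
= (365/365)×(364/365)×...×(347/365)
= 0.620881

P ≈ 0.6209 ≈ 62.09%


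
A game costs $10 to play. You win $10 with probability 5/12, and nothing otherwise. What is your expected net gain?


E[gain] = (10-10)×5/12 + (-10)×7/12
= 0 - 35/6 = -35/6

Expected net gain = $-35/6 ≈ $-5.83


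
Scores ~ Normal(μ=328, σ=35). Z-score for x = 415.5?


z = (x - μ)/σ = (415.5 - 328)/35 = 2.5

z = 2.5


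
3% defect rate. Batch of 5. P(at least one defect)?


P(all good) = (97/100)^5 = 8587340257/10000000000
P(≥1 defect) = 1412659743/10000000000

P = 1412659743/10000000000 ≈ 14.13%


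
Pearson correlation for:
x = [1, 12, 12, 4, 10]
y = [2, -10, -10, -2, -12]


n=5, Σx=39, Σy=-32, Σxy=-366, Σx²=405, Σy²=352
r = (5×(-366) - 39×(-32))/√((5×405 - 39²)(5×352 - (-32)²))
= -582/√(504×736) = -582/√370944 ≈ -582/609.0517 ≈ -0.9556

r ≈ -0.9556


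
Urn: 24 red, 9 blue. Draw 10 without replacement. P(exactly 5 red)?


Hypergeometric: C(24,5)×C(9,5)/C(33,10)
= 42504×126/92561040 = 3381/58435

P(X=5) = 3381/58435 ≈ 5.79%


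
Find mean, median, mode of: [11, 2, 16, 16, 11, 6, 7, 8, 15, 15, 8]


Sorted: [2, 6, 7, 8, 8, 11, 11, 15, 15, 16, 16]
Mean = 115/11
Median = 11
Freq: {11: 2, 2: 1, 16: 2, 6: 1, 7: 1, 8: 2, 15: 2}
Mode: [8, 11, 15, 16]

Mean=115/11, Median=11, Mode=[8, 11, 15, 16]


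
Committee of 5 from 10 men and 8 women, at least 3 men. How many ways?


Count by #men:
  3M,2W: C(10,3)×C(8,2)=3360
  4M,1W: C(10,4)×C(8,1)=1680
  5M,0W: C(10,5)×C(8,0)=252
Total = 5292

5292


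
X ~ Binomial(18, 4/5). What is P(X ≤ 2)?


P(X ≤ 2) = Σ P(X=i) for i=0..2
P(X=0) = 1/3814697265625
P(X=1) = 72/3814697265625
P(X=2) = 2448/3814697265625
Sum = 2521/3814697265625

P(X ≤ 2) = 2521/3814697265625 ≈ 0.00%


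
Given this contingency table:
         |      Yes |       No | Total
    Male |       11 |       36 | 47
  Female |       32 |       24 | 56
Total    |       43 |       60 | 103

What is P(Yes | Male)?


P(Yes | Male) = 11/(11+36) = 11/47

P(Yes|Male) = 11/47 ≈ 23.40%


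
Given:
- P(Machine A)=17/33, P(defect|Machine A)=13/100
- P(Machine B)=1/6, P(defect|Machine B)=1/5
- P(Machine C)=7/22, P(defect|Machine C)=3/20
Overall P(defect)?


P(B) = Σ P(B|Aᵢ)×P(Aᵢ)
  13/100×17/33 = 221/3300
  1/5×1/6 = 1/30
  3/20×7/22 = 21/440
Sum = 977/6600

P(defect) = 977/6600 ≈ 14.80%


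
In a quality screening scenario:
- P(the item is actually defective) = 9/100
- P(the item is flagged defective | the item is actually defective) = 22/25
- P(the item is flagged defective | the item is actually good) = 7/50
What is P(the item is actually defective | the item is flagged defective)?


Using Bayes' theorem:
P(A|B) = P(B|A)·P(A) / P(B)

P(the item is flagged defective) = 22/25 × 9/100 + 7/50 × 91/100
= 99/1250 + 637/5000 = 1033/5000

P(the item is actually defective|the item is flagged defective) = (99/1250) / (1033/5000) = 396/1033

P(the item is actually defective|the item is flagged defective) = 396/1033 ≈ 38.33%


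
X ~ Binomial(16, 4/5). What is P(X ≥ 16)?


P(X ≥ 16) = Σ P(X=i) for i=16..16
P(X=16) = 4294967296/152587890625
Sum = 4294967296/152587890625

P(X ≥ 16) = 4294967296/152587890625 ≈ 2.81%


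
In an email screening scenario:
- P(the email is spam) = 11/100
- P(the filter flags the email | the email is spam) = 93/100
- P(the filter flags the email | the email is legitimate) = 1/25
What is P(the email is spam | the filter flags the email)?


Using Bayes' theorem:
P(A|B) = P(B|A)·P(A) / P(B)

P(the filter flags the email) = 93/100 × 11/100 + 1/25 × 89/100
= 1023/10000 + 89/2500 = 1379/10000

P(the email is spam|the filter flags the email) = (1023/10000) / (1379/10000) = 1023/1379

P(the email is spam|the filter flags the email) = 1023/1379 ≈ 74.18%


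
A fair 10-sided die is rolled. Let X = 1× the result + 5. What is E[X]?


E[die] = (1+10)/2 = 11/2
E[X] = 1×11/2 + 5 = 21/2

E[X] = 21/2


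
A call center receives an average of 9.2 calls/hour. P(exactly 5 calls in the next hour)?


Poisson(λ=9.2): P(X=5) = e^(-λ)×λ^k/k!
= e^(-9.2) × 9.2^5 / 5!
≈ 0.0001010394018 × 65908.15232 / 120 ≈ 0.055494

P(X=5) ≈ 0.055494 ≈ 5.55%


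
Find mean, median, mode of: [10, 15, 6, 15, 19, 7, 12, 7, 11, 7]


Sorted: [6, 7, 7, 7, 10, 11, 12, 15, 15, 19]
Mean = 109/10
Median = 21/2
Freq: {10: 1, 15: 2, 6: 1, 19: 1, 7: 3, 12: 1, 11: 1}
Mode: [7]

Mean=109/10, Median=21/2, Mode=7


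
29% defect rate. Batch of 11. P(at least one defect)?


P(all good) = (71/100)^11 = 231122292121701565271/10000000000000000000000
P(≥1 defect) = 9768877707878298434729/10000000000000000000000

P = 9768877707878298434729/10000000000000000000000 ≈ 97.69%


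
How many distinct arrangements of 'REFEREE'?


Letters: 7, freq: {'R': 2, 'E': 4, 'F': 1}
7!/(2!×4!×1!) = 5040/48 = 105

105


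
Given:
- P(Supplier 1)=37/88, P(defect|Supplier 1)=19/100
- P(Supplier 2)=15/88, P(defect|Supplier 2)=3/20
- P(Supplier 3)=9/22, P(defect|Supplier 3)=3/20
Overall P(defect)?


P(B) = Σ P(B|Aᵢ)×P(Aᵢ)
  19/100×37/88 = 703/8800
  3/20×15/88 = 9/352
  3/20×9/22 = 27/440
Sum = 367/2200

P(defect) = 367/2200 ≈ 16.68%


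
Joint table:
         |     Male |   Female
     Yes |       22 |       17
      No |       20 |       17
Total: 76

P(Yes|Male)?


P(Yes|Male) = 22/(22+20) = 22/42 = 11/21

P = 11/21 ≈ 52.38%


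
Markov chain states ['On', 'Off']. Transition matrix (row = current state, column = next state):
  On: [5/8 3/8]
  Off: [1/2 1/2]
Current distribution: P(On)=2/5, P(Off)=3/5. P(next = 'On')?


P(next=On) = Σᵢ P(now=i)×P(i→On)
= 2/5×5/8 + 3/5×1/2
= 1/4 + 3/10 = 11/20

P = 11/20 ≈ 0.5500


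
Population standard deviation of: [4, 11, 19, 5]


Mean = 39/4
  (4-39/4)²=529/16
  (11-39/4)²=25/16
  (19-39/4)²=1369/16
  (5-39/4)²=361/16
Σ(x-μ)² = 571/4
σ² = (571/4)/4 = 571/16

σ = √(571/16) ≈ 5.9739


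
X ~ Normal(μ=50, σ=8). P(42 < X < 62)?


z₁=(42-50)/8=-1.0, z₂=(62-50)/8=1.5
P = Φ(1.5) - Φ(-1.0) = 0.933193 - 0.158655 = 0.774538 ≈ 0.7745

P(42 < X < 62) ≈ 0.7745


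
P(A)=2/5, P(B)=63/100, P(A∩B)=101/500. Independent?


P(A)×P(B) = 63/250
P(A∩B) = 101/500
Not equal → NOT independent

No, not independent


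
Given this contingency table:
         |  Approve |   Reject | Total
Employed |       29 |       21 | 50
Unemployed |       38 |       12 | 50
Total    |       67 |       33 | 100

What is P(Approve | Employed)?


P(Approve | Employed) = 29/(29+21) = 29/50

P(Approve|Employed) = 29/50 ≈ 58.00%


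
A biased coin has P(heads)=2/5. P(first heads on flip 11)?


Geometric: P(X=11) = (1-p)^(k-1)×p = (3/5)^10×2/5 = 118098/48828125

P(X=11) = 118098/48828125 ≈ 0.24%


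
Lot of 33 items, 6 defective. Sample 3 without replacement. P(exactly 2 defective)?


Hypergeometric: C(6,2)×C(27,1)/C(33,3)
= 15×27/5456 = 405/5456

P(X=2) = 405/5456 ≈ 7.42%


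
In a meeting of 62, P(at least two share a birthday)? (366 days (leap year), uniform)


P(all different) = Π(366-i)/366 for i=0..61
= 0.004156
P(match) = 1 - 0.004156 = 0.995844

P ≈ 0.9958 ≈ 99.58%


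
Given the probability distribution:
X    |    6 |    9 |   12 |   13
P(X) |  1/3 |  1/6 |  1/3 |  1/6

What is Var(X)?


E[X] = 29/3
E[X²] = 305/3
Var(X) = E[X²] - (E[X])² = 305/3 - 841/9 = 74/9

Var(X) = 74/9 ≈ 8.2222


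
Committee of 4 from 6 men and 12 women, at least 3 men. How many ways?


Count by #men:
  3M,1W: C(6,3)×C(12,1)=240
  4M,0W: C(6,4)×C(12,0)=15
Total = 255

255


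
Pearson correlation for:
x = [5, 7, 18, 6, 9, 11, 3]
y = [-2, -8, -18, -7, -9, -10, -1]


n=7, Σx=59, Σy=-55, Σxy=-626, Σx²=645, Σy²=623
r = (7×(-626) - 59×(-55))/√((7×645 - 59²)(7×623 - (-55)²))
= -1137/√(1034×1336) = -1137/√1381424 ≈ -1137/1175.3400 ≈ -0.9674

r ≈ -0.9674


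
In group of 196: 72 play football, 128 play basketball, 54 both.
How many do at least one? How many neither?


|A∪B| = 72+128-54 = 146
Neither = 196-146 = 50

At least one: 146; Neither: 50


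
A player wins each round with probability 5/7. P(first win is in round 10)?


Geometric: P(X=10) = (1-p)^(k-1)×p = (2/7)^9×5/7 = 2560/282475249

P(X=10) = 2560/282475249 ≈ 0.00%


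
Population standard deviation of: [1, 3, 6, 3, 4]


Mean = 17/5
  (1-17/5)²=144/25
  (3-17/5)²=4/25
  (6-17/5)²=169/25
  (3-17/5)²=4/25
  (4-17/5)²=9/25
Σ(x-μ)² = 66/5
σ² = (66/5)/5 = 66/25

σ = √(66/25) ≈ 1.6248


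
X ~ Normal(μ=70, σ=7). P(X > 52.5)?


z = (52.5-70)/7 = -2.5
P(X > 52.5) = 1 - P(Z ≤ -2.5) = 1 - 0.0062 = 0.9938

P(X > 52.5) ≈ 0.9938


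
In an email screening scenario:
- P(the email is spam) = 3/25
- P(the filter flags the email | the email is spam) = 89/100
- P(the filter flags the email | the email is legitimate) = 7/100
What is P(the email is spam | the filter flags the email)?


Using Bayes' theorem:
P(A|B) = P(B|A)·P(A) / P(B)

P(the filter flags the email) = 89/100 × 3/25 + 7/100 × 22/25
= 267/2500 + 77/1250 = 421/2500

P(the email is spam|the filter flags the email) = (267/2500) / (421/2500) = 267/421

P(the email is spam|the filter flags the email) = 267/421 ≈ 63.42%


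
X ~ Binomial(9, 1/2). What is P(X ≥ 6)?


P(X ≥ 6) = Σ P(X=i) for i=6..9
P(X=6) = 21/128
P(X=7) = 9/128
P(X=8) = 9/512
P(X=9) = 1/512
Sum = 65/256

P(X ≥ 6) = 65/256 ≈ 25.39%


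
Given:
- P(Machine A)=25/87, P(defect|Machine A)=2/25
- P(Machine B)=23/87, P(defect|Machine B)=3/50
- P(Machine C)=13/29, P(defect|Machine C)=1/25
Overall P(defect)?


P(B) = Σ P(B|Aᵢ)×P(Aᵢ)
  2/25×25/87 = 2/87
  3/50×23/87 = 23/1450
  1/25×13/29 = 13/725
Sum = 247/4350

P(defect) = 247/4350 ≈ 5.68%


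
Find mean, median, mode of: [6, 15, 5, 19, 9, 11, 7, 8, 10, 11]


Sorted: [5, 6, 7, 8, 9, 10, 11, 11, 15, 19]
Mean = 101/10
Median = 19/2
Freq: {6: 1, 15: 1, 5: 1, 19: 1, 9: 1, 11: 2, 7: 1, 8: 1, 10: 1}
Mode: [11]

Mean=101/10, Median=19/2, Mode=11


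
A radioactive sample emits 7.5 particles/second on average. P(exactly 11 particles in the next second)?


Poisson(λ=7.5): P(X=11) = e^(-λ)×λ^k/k!
= e^(-7.5) × 7.5^11 / 11!
≈ 0.0005530843701 × 4223513603.21 / 39916800 ≈ 0.058521

P(X=11) ≈ 0.058521 ≈ 5.85%


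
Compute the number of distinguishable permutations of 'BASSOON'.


Letters: 7, freq: {'B': 1, 'A': 1, 'S': 2, 'O': 2, 'N': 1}
7!/(1!×1!×2!×2!×1!) = 5040/4 = 1260

1260


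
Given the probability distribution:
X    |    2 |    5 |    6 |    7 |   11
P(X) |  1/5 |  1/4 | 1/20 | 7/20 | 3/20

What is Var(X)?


E[X] = 121/20
E[X²] = 883/20
Var(X) = E[X²] - (E[X])² = 883/20 - 14641/400 = 3019/400

Var(X) = 3019/400 ≈ 7.5475


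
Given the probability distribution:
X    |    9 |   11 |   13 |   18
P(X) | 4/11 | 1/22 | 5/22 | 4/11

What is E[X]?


E[X] = Σ x·P(X=x)
= (9)×(4/11) + (11)×(1/22) + (13)×(5/22) + (18)×(4/11)
= 146/11

E[X] = 146/11


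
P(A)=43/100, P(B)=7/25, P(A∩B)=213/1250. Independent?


P(A)×P(B) = 301/2500
P(A∩B) = 213/1250
Not equal → NOT independent

No, not independent


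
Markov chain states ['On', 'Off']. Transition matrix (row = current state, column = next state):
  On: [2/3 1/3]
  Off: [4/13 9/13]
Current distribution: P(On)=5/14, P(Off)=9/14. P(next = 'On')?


P(next=On) = Σᵢ P(now=i)×P(i→On)
= 5/14×2/3 + 9/14×4/13
= 5/21 + 18/91 = 17/39

P = 17/39 ≈ 0.4359


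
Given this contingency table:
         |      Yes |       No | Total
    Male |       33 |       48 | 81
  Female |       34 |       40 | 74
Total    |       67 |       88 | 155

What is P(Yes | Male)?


P(Yes | Male) = 33/(33+48) = 33/81 = 11/27

P(Yes|Male) = 11/27 ≈ 40.74%


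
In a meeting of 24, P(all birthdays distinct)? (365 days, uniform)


P(all different) = Π(365-i)/365 for i=0..23
= (365/365)×(364/365)×...×(342/365)
= 0.461656

P ≈ 0.4617 ≈ 46.17%


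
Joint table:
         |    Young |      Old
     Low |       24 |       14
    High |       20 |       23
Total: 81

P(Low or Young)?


P(Low∨Young) = P(Low) + P(Young) - P(Low∧Young)
= (38 + 44 - 24)/81 = 58/81

P = 58/81 ≈ 71.60%


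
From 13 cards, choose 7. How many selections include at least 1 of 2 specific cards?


Complement: C(13,7) - C(11,7) = 1716 - 330 = 1386

1386


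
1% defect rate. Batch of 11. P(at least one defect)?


P(all good) = (99/100)^11 = 8953382542587164451099/10000000000000000000000
P(≥1 defect) = 1046617457412835548901/10000000000000000000000

P = 1046617457412835548901/10000000000000000000000 ≈ 10.47%


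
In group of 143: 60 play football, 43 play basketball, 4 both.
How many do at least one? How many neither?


|A∪B| = 60+43-4 = 99
Neither = 143-99 = 44

At least one: 99; Neither: 44


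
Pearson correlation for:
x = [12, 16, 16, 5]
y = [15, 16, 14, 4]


n=4, Σx=49, Σy=49, Σxy=680, Σx²=681, Σy²=693
r = (4×680 - 49×49)/√((4×681 - 49²)(4×693 - 49²))
= 319/√(323×371) = 319/√119833 ≈ 319/346.1690 ≈ 0.9215

r ≈ 0.9215


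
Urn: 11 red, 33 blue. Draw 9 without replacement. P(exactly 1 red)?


Hypergeometric: C(11,1)×C(33,8)/C(44,9)
= 11×13884156/708930508 = 267003/1239389

P(X=1) = 267003/1239389 ≈ 21.54%


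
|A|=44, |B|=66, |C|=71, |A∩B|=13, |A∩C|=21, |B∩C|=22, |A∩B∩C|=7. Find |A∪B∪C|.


|A∪B∪C| = 44+66+71-13-21-22+7 = 132

|A∪B∪C| = 132


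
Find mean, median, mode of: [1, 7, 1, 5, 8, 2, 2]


Sorted: [1, 1, 2, 2, 5, 7, 8]
Mean = 26/7
Median = 2
Freq: {1: 2, 7: 1, 5: 1, 8: 1, 2: 2}
Mode: [1, 2]

Mean=26/7, Median=2, Mode=[1, 2]


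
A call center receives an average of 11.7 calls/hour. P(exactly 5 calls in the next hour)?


Poisson(λ=11.7): P(X=5) = e^(-λ)×λ^k/k!
= e^(-11.7) × 11.7^5 / 5!
≈ 8.293819161e-06 × 219244.80357 / 120 ≈ 0.015153

P(X=5) ≈ 0.015153 ≈ 1.52%


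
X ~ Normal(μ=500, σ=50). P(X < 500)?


z = (500-500)/50 = 0.0
P(Z < 0.0) = 0.5000

P(X < 500) ≈ 0.5000


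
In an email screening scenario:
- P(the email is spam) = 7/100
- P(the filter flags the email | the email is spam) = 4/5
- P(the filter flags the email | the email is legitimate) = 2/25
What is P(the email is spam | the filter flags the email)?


Using Bayes' theorem:
P(A|B) = P(B|A)·P(A) / P(B)

P(the filter flags the email) = 4/5 × 7/100 + 2/25 × 93/100
= 7/125 + 93/1250 = 163/1250

P(the email is spam|the filter flags the email) = (7/125) / (163/1250) = 70/163

P(the email is spam|the filter flags the email) = 70/163 ≈ 42.94%


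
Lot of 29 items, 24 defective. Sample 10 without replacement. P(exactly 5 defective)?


Hypergeometric: C(24,5)×C(5,5)/C(29,10)
= 42504×1/20030010 = 4/1885

P(X=5) = 4/1885 ≈ 0.21%


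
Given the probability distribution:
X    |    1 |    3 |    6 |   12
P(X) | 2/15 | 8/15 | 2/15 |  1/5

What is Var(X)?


E[X] = 74/15
E[X²] = 578/15
Var(X) = E[X²] - (E[X])² = 578/15 - 5476/225 = 3194/225

Var(X) = 3194/225 ≈ 14.1956


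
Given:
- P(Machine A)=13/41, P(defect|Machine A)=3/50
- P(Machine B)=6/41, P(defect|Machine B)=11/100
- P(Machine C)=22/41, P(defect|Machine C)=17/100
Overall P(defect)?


P(B) = Σ P(B|Aᵢ)×P(Aᵢ)
  3/50×13/41 = 39/2050
  11/100×6/41 = 33/2050
  17/100×22/41 = 187/2050
Sum = 259/2050

P(defect) = 259/2050 ≈ 12.63%


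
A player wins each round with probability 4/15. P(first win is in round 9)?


Geometric: P(X=9) = (1-p)^(k-1)×p = (11/15)^8×4/15 = 857435524/38443359375

P(X=9) = 857435524/38443359375 ≈ 2.23%


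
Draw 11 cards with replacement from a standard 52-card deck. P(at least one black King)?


P(not a black King) = 50/52 = 25/26
P(none in 11 draws) = (25/26)^11 = 2384185791015625/3670344486987776
P(≥1 black King) = 1 - 2384185791015625/3670344486987776 = 1286158695972151/3670344486987776

P = 1286158695972151/3670344486987776 ≈ 35.04%


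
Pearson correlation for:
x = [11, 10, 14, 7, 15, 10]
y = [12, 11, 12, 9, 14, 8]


n=6, Σx=67, Σy=66, Σxy=763, Σx²=791, Σy²=750
r = (6×763 - 67×66)/√((6×791 - 67²)(6×750 - 66²))
= 156/√(257×144) = 156/√37008 ≈ 156/192.3746 ≈ 0.8109

r ≈ 0.8109


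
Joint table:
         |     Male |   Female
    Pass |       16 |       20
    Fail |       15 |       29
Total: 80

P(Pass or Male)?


P(Pass∨Male) = P(Pass) + P(Male) - P(Pass∧Male)
= (36 + 31 - 16)/80 = 51/80

P = 51/80 ≈ 63.75%


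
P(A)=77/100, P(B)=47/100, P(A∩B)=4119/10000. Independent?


P(A)×P(B) = 3619/10000
P(A∩B) = 4119/10000
Not equal → NOT independent

No, not independent


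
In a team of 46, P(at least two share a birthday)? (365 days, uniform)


P(all different) = Π(365-i)/365 for i=0..45
= 0.051747
P(match) = 1 - 0.051747 = 0.948253

P ≈ 0.9483 ≈ 94.83%


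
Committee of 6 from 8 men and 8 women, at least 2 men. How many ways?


Count by #men:
  2M,4W: C(8,2)×C(8,4)=1960
  3M,3W: C(8,3)×C(8,3)=3136
  4M,2W: C(8,4)×C(8,2)=1960
  5M,1W: C(8,5)×C(8,1)=448
  6M,0W: C(8,6)×C(8,0)=28
Total = 7532

7532


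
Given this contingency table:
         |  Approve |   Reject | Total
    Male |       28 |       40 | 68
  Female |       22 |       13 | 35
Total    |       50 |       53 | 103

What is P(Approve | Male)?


P(Approve | Male) = 28/(28+40) = 28/68 = 7/17

P(Approve|Male) = 7/17 ≈ 41.18%


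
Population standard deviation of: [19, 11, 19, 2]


Mean = 51/4
  (19-51/4)²=625/16
  (11-51/4)²=49/16
  (19-51/4)²=625/16
  (2-51/4)²=1849/16
Σ(x-μ)² = 787/4
σ² = (787/4)/4 = 787/16

σ = √(787/16) ≈ 7.0134


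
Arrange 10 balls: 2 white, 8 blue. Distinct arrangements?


10!/(2!×8!) = 45

45


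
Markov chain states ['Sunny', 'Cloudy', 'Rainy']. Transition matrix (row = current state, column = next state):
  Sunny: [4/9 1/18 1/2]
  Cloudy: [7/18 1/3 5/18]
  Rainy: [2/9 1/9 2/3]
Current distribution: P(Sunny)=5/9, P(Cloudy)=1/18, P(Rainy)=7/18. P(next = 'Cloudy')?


P(next=Cloudy) = Σᵢ P(now=i)×P(i→Cloudy)
= 5/9×1/18 + 1/18×1/3 + 7/18×1/9
= 5/162 + 1/54 + 7/162 = 5/54

P = 5/54 ≈ 0.0926


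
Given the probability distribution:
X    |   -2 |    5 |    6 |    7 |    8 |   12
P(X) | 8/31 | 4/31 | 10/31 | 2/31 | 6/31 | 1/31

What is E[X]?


E[X] = Σ x·P(X=x)
= (-2)×(8/31) + (5)×(4/31) + (6)×(10/31) + (7)×(2/31) + (8)×(6/31) + (12)×(1/31)
= 138/31

E[X] = 138/31


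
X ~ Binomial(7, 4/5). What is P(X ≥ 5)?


P(X ≥ 5) = Σ P(X=i) for i=5..7
P(X=5) = 21504/78125
P(X=6) = 28672/78125
P(X=7) = 16384/78125
Sum = 13312/15625

P(X ≥ 5) = 13312/15625 ≈ 85.20%


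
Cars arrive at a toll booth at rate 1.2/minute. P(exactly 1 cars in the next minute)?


Poisson(λ=1.2): P(X=1) = e^(-λ)×λ^k/k!
= e^(-1.2) × 1.2^1 / 1!
≈ 0.3011942119 × 1.2 / 1 ≈ 0.361433

P(X=1) ≈ 0.361433 ≈ 36.14%


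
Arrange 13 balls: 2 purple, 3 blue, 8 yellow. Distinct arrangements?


13!/(2!×3!×8!) = 12870

12870


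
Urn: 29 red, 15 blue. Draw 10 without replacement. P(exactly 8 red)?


Hypergeometric: C(29,8)×C(15,2)/C(44,10)
= 4292145×105/2481256778 = 450225/2478778

P(X=8) = 450225/2478778 ≈ 18.16%


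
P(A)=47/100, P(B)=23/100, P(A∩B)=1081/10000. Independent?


P(A)×P(B) = 1081/10000
P(A∩B) = 1081/10000
Equal ✓ → Independent

Yes, independent


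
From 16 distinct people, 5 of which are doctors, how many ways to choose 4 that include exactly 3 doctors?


Choose 3 of the 5 doctors and 1 of the other 11 people:
C(5,3)×C(11,1) = 10×11 = 110

110


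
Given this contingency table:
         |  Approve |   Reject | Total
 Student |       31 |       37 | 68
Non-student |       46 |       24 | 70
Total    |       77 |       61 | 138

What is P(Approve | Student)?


P(Approve | Student) = 31/(31+37) = 31/68

P(Approve|Student) = 31/68 ≈ 45.59%


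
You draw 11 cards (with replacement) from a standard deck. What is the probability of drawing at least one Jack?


P(not a Jack) = 48/52 = 12/13
P(none in 11 draws) = (12/13)^11 = 743008370688/1792160394037
P(≥1 Jack) = 1 - 743008370688/1792160394037 = 1049152023349/1792160394037

P = 1049152023349/1792160394037 ≈ 58.54%


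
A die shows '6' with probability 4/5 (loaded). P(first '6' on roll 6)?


Geometric: P(X=6) = (1-p)^(k-1)×p = (1/5)^5×4/5 = 4/15625

P(X=6) = 4/15625 ≈ 0.03%


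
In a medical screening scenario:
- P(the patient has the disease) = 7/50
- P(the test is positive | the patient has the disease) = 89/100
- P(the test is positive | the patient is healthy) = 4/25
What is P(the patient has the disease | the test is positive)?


Using Bayes' theorem:
P(A|B) = P(B|A)·P(A) / P(B)

P(the test is positive) = 89/100 × 7/50 + 4/25 × 43/50
= 623/5000 + 86/625 = 1311/5000

P(the patient has the disease|the test is positive) = (623/5000) / (1311/5000) = 623/1311

P(the patient has the disease|the test is positive) = 623/1311 ≈ 47.52%


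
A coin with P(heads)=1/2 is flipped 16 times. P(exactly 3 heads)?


Binomial: P(X=3) = C(16,3)×p^3×(1-p)^13
= 560 × 1/8 × 1/8192 = 35/4096

P(X=3) = 35/4096 ≈ 0.85%


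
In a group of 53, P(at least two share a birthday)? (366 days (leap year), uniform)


P(all different) = Π(366-i)/366 for i=0..52
= 0.019079
P(match) = 1 - 0.019079 = 0.980921

P ≈ 0.9809 ≈ 98.09%


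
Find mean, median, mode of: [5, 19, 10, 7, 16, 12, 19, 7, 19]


Sorted: [5, 7, 7, 10, 12, 16, 19, 19, 19]
Mean = 114/9 = 38/3
Median = 12
Freq: {5: 1, 19: 3, 10: 1, 7: 2, 16: 1, 12: 1}
Mode: [19]

Mean=38/3, Median=12, Mode=19


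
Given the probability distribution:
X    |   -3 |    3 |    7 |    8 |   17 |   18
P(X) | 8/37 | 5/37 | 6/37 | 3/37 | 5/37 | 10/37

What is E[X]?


E[X] = Σ x·P(X=x)
= (-3)×(8/37) + (3)×(5/37) + (7)×(6/37) + (8)×(3/37) + (17)×(5/37) + (18)×(10/37)
= 322/37

E[X] = 322/37


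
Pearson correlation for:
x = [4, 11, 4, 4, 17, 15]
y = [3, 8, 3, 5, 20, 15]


n=6, Σx=55, Σy=54, Σxy=697, Σx²=683, Σy²=732
r = (6×697 - 55×54)/√((6×683 - 55²)(6×732 - 54²))
= 1212/√(1073×1476) = 1212/√1583748 ≈ 1212/1258.4705 ≈ 0.9631

r ≈ 0.9631


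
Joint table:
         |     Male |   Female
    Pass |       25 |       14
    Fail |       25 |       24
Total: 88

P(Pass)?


P(Pass) = (25+14)/88 = 39/88

P(Pass) = 39/88 ≈ 44.32%


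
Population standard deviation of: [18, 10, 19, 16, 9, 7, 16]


Mean = 95/7
  (18-95/7)²=961/49
  (10-95/7)²=625/49
  (19-95/7)²=1444/49
  (16-95/7)²=289/49
  (9-95/7)²=1024/49
  (7-95/7)²=2116/49
  (16-95/7)²=289/49
Σ(x-μ)² = 964/7
σ² = (964/7)/7 = 964/49

σ = √(964/49) ≈ 4.4355


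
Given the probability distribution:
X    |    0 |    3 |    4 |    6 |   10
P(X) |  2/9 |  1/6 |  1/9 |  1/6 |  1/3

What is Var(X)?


E[X] = 95/18
E[X²] = 767/18
Var(X) = E[X²] - (E[X])² = 767/18 - 9025/324 = 4781/324

Var(X) = 4781/324 ≈ 14.7562


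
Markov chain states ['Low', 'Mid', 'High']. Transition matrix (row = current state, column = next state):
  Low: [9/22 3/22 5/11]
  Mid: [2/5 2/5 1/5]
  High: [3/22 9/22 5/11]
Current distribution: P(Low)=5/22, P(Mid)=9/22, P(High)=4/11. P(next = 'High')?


P(next=High) = Σᵢ P(now=i)×P(i→High)
= 5/22×5/11 + 9/22×1/5 + 4/11×5/11
= 25/242 + 9/110 + 20/121 = 212/605

P = 212/605 ≈ 0.3504


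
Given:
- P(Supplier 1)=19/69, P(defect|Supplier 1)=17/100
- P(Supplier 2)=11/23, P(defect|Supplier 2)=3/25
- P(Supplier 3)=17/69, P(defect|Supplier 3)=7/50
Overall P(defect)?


P(B) = Σ P(B|Aᵢ)×P(Aᵢ)
  17/100×19/69 = 323/6900
  3/25×11/23 = 33/575
  7/50×17/69 = 119/3450
Sum = 319/2300

P(defect) = 319/2300 ≈ 13.87%


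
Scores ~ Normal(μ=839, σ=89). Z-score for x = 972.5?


z = (x - μ)/σ = (972.5 - 839)/89 = 1.5

z = 1.5


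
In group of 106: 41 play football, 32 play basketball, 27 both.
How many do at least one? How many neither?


|A∪B| = 41+32-27 = 46
Neither = 106-46 = 60

At least one: 46; Neither: 60


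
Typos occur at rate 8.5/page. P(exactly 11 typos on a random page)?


Poisson(λ=8.5): P(X=11) = e^(-λ)×λ^k/k!
= e^(-8.5) × 8.5^11 / 11!
≈ 0.000203468369 × 16734324369 / 39916800 ≈ 0.085300

P(X=11) ≈ 0.085300 ≈ 8.53%


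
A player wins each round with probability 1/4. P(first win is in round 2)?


Geometric: P(X=2) = (1-p)^(k-1)×p = (3/4)^1×1/4 = 3/16

P(X=2) = 3/16 ≈ 18.75%


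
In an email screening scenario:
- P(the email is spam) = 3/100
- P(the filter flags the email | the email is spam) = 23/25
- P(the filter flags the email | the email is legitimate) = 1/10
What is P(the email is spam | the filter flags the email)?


Using Bayes' theorem:
P(A|B) = P(B|A)·P(A) / P(B)

P(the filter flags the email) = 23/25 × 3/100 + 1/10 × 97/100
= 69/2500 + 97/1000 = 623/5000

P(the email is spam|the filter flags the email) = (69/2500) / (623/5000) = 138/623

P(the email is spam|the filter flags the email) = 138/623 ≈ 22.15%


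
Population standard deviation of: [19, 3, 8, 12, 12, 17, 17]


Mean = 88/7
  (19-88/7)²=2025/49
  (3-88/7)²=4489/49
  (8-88/7)²=1024/49
  (12-88/7)²=16/49
  (12-88/7)²=16/49
  (17-88/7)²=961/49
  (17-88/7)²=961/49
Σ(x-μ)² = 1356/7
σ² = (1356/7)/7 = 1356/49

σ = √(1356/49) ≈ 5.2606


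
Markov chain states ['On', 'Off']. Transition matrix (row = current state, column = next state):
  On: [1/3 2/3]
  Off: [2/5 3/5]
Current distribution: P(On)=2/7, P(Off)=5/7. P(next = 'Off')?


P(next=Off) = Σᵢ P(now=i)×P(i→Off)
= 2/7×2/3 + 5/7×3/5
= 4/21 + 3/7 = 13/21

P = 13/21 ≈ 0.6190


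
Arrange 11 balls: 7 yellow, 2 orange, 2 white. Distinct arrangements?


11!/(7!×2!×2!) = 1980

1980


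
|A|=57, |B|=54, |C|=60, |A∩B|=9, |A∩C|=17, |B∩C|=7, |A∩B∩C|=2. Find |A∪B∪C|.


|A∪B∪C| = 57+54+60-9-17-7+2 = 140

|A∪B∪C| = 140


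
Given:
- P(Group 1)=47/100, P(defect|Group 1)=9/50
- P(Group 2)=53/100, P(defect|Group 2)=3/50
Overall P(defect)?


P(B) = Σ P(B|Aᵢ)×P(Aᵢ)
  9/50×47/100 = 423/5000
  3/50×53/100 = 159/5000
Sum = 291/2500

P(defect) = 291/2500 ≈ 11.64%


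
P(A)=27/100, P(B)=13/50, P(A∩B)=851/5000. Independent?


P(A)×P(B) = 351/5000
P(A∩B) = 851/5000
Not equal → NOT independent

No, not independent


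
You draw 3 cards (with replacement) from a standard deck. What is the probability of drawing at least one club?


P(not a club) = 39/52 = 3/4
P(none in 3 draws) = (3/4)^3 = 27/64
P(≥1 club) = 1 - 27/64 = 37/64

P = 37/64 ≈ 57.81%


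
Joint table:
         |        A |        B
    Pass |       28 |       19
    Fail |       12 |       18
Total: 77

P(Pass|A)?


P(Pass|A) = 28/(28+12) = 28/40 = 7/10

P = 7/10 ≈ 70.00%


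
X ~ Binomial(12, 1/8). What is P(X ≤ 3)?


P(X ≤ 3) = Σ P(X=i) for i=0..3
P(X=0) = 13841287201/68719476736
P(X=1) = 5931980229/17179869184
P(X=2) = 9321683217/34359738368
P(X=3) = 2219448385/17179869184
Sum = 65090368091/68719476736

P(X ≤ 3) = 65090368091/68719476736 ≈ 94.72%
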